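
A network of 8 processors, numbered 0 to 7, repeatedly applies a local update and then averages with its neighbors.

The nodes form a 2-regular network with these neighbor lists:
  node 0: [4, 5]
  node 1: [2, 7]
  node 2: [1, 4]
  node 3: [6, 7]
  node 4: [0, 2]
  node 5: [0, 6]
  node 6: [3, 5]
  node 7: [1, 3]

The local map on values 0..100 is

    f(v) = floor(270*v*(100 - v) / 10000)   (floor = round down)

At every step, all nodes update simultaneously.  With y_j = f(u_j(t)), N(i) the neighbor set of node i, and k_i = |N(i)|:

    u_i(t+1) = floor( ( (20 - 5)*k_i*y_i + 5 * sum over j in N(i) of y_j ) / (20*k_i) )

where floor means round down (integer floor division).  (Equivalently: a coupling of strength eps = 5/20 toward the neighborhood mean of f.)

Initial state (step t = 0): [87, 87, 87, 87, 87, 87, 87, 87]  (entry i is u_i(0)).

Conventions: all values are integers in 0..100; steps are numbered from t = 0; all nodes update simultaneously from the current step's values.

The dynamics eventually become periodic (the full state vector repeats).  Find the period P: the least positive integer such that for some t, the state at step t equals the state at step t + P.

Simulating step by step:
t=0: [87, 87, 87, 87, 87, 87, 87, 87]
t=1: [30, 30, 30, 30, 30, 30, 30, 30]
t=2: [56, 56, 56, 56, 56, 56, 56, 56]
t=3: [66, 66, 66, 66, 66, 66, 66, 66]
t=4: [60, 60, 60, 60, 60, 60, 60, 60]
t=5: [64, 64, 64, 64, 64, 64, 64, 64]
t=6: [62, 62, 62, 62, 62, 62, 62, 62]
t=7: [63, 63, 63, 63, 63, 63, 63, 63]
t=8: [62, 62, 62, 62, 62, 62, 62, 62]

Answer: 2
Key observation: The state at step 6, [62, 62, 62, 62, 62, 62, 62, 62], reappears at step 8 — and no state repeats earlier — so the cycle the system enters has period 2.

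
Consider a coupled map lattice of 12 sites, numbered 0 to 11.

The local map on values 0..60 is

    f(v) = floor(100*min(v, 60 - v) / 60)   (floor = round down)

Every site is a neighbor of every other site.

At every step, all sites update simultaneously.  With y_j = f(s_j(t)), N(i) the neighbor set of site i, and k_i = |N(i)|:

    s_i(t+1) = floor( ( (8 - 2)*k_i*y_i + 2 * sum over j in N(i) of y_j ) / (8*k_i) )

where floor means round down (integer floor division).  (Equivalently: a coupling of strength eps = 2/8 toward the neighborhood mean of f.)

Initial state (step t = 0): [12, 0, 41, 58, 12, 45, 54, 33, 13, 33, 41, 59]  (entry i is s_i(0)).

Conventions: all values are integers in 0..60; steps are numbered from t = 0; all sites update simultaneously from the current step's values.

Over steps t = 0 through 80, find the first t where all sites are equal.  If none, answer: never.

Answer: never
Key observation: The state at step 13 reappears at step 17 — the system is in a cycle of period 4 from step 13 on.  No step 0..17 is synchronized, and the cycle repeats forever, so no step up to 80 (or ever) has all sites equal.

Derivation:
t=0: [12, 0, 41, 58, 12, 45, 54, 33, 13, 33, 41, 59]  (not all equal)
t=1: [20, 5, 28, 7, 20, 23, 13, 38, 21, 38, 28, 6]  (not all equal)
t=2: [32, 13, 41, 16, 32, 35, 23, 34, 33, 34, 41, 15]  (not all equal)
t=3: [43, 25, 32, 28, 43, 39, 37, 41, 42, 41, 32, 28]  (not all equal)
t=4: [30, 39, 43, 43, 30, 35, 37, 32, 31, 32, 43, 43]  (not all equal)
t=5: [46, 36, 30, 30, 46, 40, 38, 44, 45, 44, 30, 30]  (not all equal)
t=6: [26, 38, 46, 46, 26, 33, 36, 28, 28, 28, 46, 46]  (not all equal)
t=7: [41, 36, 26, 26, 41, 42, 39, 43, 43, 43, 26, 26]  (not all equal)
t=8: [32, 38, 40, 40, 32, 31, 35, 29, 29, 29, 40, 40]  (not all equal)
t=9: [44, 37, 35, 35, 44, 46, 41, 46, 46, 46, 35, 35]  (not all equal)
t=10: [27, 36, 38, 38, 27, 25, 31, 25, 25, 25, 38, 38]  (not all equal)
t=11: [43, 40, 37, 37, 43, 40, 45, 40, 40, 40, 37, 37]  (not all equal)
t=12: [29, 33, 36, 36, 29, 33, 27, 33, 33, 33, 36, 36]  (not all equal)
t=13: [46, 44, 41, 41, 46, 44, 44, 44, 44, 44, 41, 41]  (not all equal)
t=14: [24, 26, 29, 29, 24, 26, 26, 26, 26, 26, 29, 29]  (not all equal)
t=15: [41, 43, 46, 46, 41, 43, 43, 43, 43, 43, 46, 46]  (not all equal)
t=16: [29, 27, 24, 24, 29, 27, 27, 27, 27, 27, 24, 24]  (not all equal)
t=17: [46, 44, 41, 41, 46, 44, 44, 44, 44, 44, 41, 41]  (not all equal)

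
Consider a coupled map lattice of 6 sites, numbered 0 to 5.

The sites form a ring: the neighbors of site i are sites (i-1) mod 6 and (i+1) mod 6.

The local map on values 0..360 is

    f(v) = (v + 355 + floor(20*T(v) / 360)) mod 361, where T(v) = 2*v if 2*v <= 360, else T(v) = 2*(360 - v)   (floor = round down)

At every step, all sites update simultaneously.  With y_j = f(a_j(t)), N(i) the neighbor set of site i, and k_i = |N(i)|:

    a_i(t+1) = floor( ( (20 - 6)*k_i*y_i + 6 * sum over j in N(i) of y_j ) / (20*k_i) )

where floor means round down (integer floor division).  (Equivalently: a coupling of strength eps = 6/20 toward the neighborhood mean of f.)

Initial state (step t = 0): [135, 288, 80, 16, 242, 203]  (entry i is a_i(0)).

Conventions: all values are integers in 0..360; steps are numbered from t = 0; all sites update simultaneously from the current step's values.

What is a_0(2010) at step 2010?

Simulating step by step:
t=0: [135, 288, 80, 16, 242, 203]
t=1: [176, 236, 102, 57, 208, 208]
t=2: [201, 214, 119, 88, 193, 213]
t=3: [215, 207, 135, 113, 190, 218]
t=4: [224, 207, 151, 135, 193, 222]
t=5: [230, 211, 167, 155, 199, 227]
t=6: [235, 217, 183, 174, 207, 231]
t=7: [239, 223, 199, 193, 216, 236]
t=8: [243, 230, 212, 208, 225, 240]
t=9: [247, 237, 223, 221, 233, 245]
t=10: [251, 243, 233, 231, 240, 249]
t=11: [255, 249, 242, 240, 247, 254]
t=12: [259, 254, 249, 248, 253, 258]
t=13: [263, 259, 255, 254, 258, 262]
t=14: [266, 263, 260, 259, 262, 265]
t=15: [269, 267, 265, 264, 266, 268]
t=16: [272, 271, 269, 268, 270, 271]
t=17: [274, 274, 273, 272, 273, 274]
t=18: [277, 276, 276, 275, 276, 276]
t=19: [279, 279, 278, 278, 278, 279]
t=20: [282, 281, 281, 281, 281, 281]
t=21: [283, 283, 283, 283, 283, 283]
t=22: [285, 285, 285, 285, 285, 285]
t=23: [287, 287, 287, 287, 287, 287]
t=24: [289, 289, 289, 289, 289, 289]
t=25: [290, 290, 290, 290, 290, 290]
t=26: [291, 291, 291, 291, 291, 291]
t=27: [292, 292, 292, 292, 292, 292]
t=28: [293, 293, 293, 293, 293, 293]
t=29: [294, 294, 294, 294, 294, 294]
t=30: [295, 295, 295, 295, 295, 295]
t=31: [296, 296, 296, 296, 296, 296]
t=32: [297, 297, 297, 297, 297, 297]
t=33: [298, 298, 298, 298, 298, 298]
t=34: [298, 298, 298, 298, 298, 298]

Answer: a_0(2010) = 298
Key observation: The state at step 33, [298, 298, 298, 298, 298, 298], reappears at step 34: the system is in a cycle of period 1 from step 33 on.  Therefore the state at step 2010 equals the state at step 33 + ((2010 - 33) mod 1) = 33, which is [298, 298, 298, 298, 298, 298].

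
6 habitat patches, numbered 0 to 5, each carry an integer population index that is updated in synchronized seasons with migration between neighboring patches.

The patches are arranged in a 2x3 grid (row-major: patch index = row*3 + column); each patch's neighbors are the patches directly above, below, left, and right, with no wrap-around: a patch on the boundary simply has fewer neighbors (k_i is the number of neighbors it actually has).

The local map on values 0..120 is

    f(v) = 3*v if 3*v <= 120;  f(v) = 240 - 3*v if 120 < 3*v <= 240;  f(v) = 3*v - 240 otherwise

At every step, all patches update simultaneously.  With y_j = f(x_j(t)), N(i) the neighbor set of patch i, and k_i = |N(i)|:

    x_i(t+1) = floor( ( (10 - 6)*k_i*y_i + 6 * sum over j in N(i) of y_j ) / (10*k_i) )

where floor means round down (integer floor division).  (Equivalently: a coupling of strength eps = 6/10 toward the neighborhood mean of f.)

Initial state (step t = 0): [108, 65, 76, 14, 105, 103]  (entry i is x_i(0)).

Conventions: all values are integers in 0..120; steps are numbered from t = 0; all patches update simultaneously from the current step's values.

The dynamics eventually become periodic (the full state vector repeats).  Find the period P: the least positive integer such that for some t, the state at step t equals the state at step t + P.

Simulating step by step:
t=0: [108, 65, 76, 14, 105, 103]
t=1: [59, 52, 39, 64, 61, 53]
t=2: [64, 81, 96, 55, 65, 84]
t=3: [42, 29, 23, 57, 36, 32]
t=4: [92, 93, 82, 94, 93, 91]
t=5: [38, 31, 24, 39, 38, 26]
t=6: [108, 97, 80, 115, 103, 87]
t=7: [80, 51, 21, 87, 63, 29]
t=8: [32, 57, 77, 23, 59, 69]
t=9: [79, 61, 34, 75, 59, 34]
t=10: [22, 56, 88, 25, 60, 90]
t=11: [70, 58, 40, 67, 59, 37]
t=12: [43, 69, 101, 43, 68, 99]
t=13: [87, 55, 52, 88, 54, 52]
t=14: [38, 66, 81, 39, 67, 82]
t=15: [93, 48, 15, 92, 48, 15]
t=16: [55, 74, 60, 54, 73, 60]
t=17: [58, 38, 47, 60, 39, 48]
t=18: [78, 102, 102, 78, 100, 103]
t=19: [24, 52, 66, 22, 52, 65]
t=20: [73, 73, 55, 73, 72, 55]
t=21: [21, 32, 58, 21, 33, 59]
t=22: [72, 84, 74, 73, 84, 74]
t=23: [19, 15, 16, 19, 15, 16]
t=24: [53, 48, 47, 53, 48, 47]
t=25: [85, 93, 98, 85, 93, 98]
t=26: [22, 37, 49, 22, 37, 49]
t=27: [79, 98, 98, 79, 98, 98]
t=28: [18, 43, 54, 18, 43, 54]
t=29: [71, 93, 87, 71, 93, 87]
t=30: [30, 33, 26, 30, 33, 26]
t=31: [92, 93, 84, 92, 93, 84]
t=32: [36, 33, 20, 36, 33, 20]
t=33: [105, 93, 71, 105, 93, 71]
t=34: [64, 43, 30, 64, 43, 30]
t=35: [66, 94, 96, 66, 94, 96]
t=36: [42, 43, 46, 42, 43, 46]
t=37: [113, 109, 104, 113, 109, 104]
t=38: [95, 86, 76, 95, 86, 76]
t=39: [36, 22, 13, 36, 22, 13]
t=40: [95, 69, 47, 95, 69, 47]
t=41: [41, 48, 79, 41, 48, 79]
t=42: [110, 81, 30, 110, 81, 30]
t=43: [63, 37, 63, 63, 37, 63]
t=44: [69, 87, 69, 69, 87, 69]
t=45: [29, 25, 29, 29, 25, 29]
t=46: [83, 79, 83, 83, 79, 83]
t=47: [7, 5, 7, 7, 5, 7]
t=48: [19, 17, 19, 19, 17, 19]
t=49: [55, 53, 55, 55, 53, 55]
t=50: [76, 78, 76, 76, 78, 76]
t=51: [10, 8, 10, 10, 8, 10]
t=52: [28, 26, 28, 28, 26, 28]
t=53: [82, 80, 82, 82, 80, 82]
t=54: [4, 2, 4, 4, 2, 4]
t=55: [10, 8, 10, 10, 8, 10]

Answer: 4
Key observation: The state at step 51, [10, 8, 10, 10, 8, 10], reappears at step 55 — and no state repeats earlier — so the cycle the system enters has period 4.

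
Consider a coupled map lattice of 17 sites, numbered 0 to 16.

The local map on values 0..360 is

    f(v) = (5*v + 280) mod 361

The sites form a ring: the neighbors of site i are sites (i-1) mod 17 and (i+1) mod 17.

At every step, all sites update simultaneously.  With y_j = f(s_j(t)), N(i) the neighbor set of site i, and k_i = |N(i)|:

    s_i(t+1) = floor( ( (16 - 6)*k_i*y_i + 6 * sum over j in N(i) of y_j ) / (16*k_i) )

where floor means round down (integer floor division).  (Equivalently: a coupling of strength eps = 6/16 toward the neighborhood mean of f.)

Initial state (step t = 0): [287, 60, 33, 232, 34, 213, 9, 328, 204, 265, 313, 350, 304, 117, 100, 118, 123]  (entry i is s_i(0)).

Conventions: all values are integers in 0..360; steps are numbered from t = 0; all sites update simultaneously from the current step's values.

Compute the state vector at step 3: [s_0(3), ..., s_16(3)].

Simulating step by step:
t=0: [287, 60, 33, 232, 34, 213, 9, 328, 204, 265, 313, 350, 304, 117, 100, 118, 123]
t=1: [242, 203, 160, 255, 171, 241, 273, 173, 187, 148, 97, 214, 291, 167, 90, 135, 186]
t=2: [92, 208, 284, 146, 61, 73, 144, 101, 150, 219, 132, 229, 237, 76, 54, 170, 131]
t=3: [95, 199, 258, 270, 247, 271, 238, 149, 259, 281, 255, 258, 133, 226, 183, 104, 145]

Answer: [95, 199, 258, 270, 247, 271, 238, 149, 259, 281, 255, 258, 133, 226, 183, 104, 145]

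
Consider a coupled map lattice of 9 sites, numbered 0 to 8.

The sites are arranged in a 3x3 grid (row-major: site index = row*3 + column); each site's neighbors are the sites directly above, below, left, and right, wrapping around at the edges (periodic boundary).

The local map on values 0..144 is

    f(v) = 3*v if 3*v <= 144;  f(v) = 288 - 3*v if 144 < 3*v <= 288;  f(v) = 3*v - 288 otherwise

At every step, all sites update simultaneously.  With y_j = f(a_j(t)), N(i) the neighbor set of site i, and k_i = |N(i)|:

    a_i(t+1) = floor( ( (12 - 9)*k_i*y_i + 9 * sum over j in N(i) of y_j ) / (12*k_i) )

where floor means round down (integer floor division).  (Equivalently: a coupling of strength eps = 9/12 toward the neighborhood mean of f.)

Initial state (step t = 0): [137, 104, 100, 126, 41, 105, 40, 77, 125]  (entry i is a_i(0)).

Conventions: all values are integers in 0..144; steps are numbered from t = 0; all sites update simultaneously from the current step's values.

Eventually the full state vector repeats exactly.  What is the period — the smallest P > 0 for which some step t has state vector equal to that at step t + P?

Answer: 5
Key observation: The state at step 54, [105, 104, 104, 104, 103, 103, 104, 103, 103], reappears at step 59 — and no state repeats earlier — so the cycle the system enters has period 5.

Derivation:
t=0: [137, 104, 100, 126, 41, 105, 40, 77, 125]
t=1: [76, 65, 51, 96, 67, 65, 96, 80, 62]
t=2: [57, 85, 99, 45, 65, 84, 39, 64, 77]
t=3: [84, 67, 47, 101, 79, 64, 105, 80, 62]
t=4: [59, 73, 95, 43, 58, 81, 44, 62, 84]
t=5: [90, 79, 49, 107, 93, 64, 103, 91, 61]
t=6: [50, 47, 85, 35, 38, 78, 37, 38, 77]
t=7: [107, 110, 81, 104, 106, 71, 105, 107, 72]
t=8: [34, 36, 52, 36, 40, 50, 37, 40, 51]
t=9: [111, 115, 123, 115, 118, 127, 114, 118, 127]
t=10: [57, 62, 74, 62, 67, 78, 62, 67, 78]
t=11: [99, 92, 77, 93, 86, 71, 93, 86, 71]
t=12: [18, 26, 46, 25, 31, 50, 25, 31, 50]
t=13: [82, 90, 111, 86, 95, 117, 86, 95, 117]
t=14: [33, 21, 46, 33, 22, 42, 33, 22, 42]
t=15: [99, 84, 112, 97, 82, 111, 97, 82, 111]
t=16: [19, 35, 37, 19, 34, 37, 19, 34, 37]
t=17: [76, 96, 99, 75, 95, 99, 75, 95, 99]
t=18: [40, 14, 16, 41, 14, 18, 41, 14, 18]
t=19: [93, 57, 62, 94, 59, 63, 94, 59, 63]
t=20: [45, 91, 86, 43, 90, 84, 43, 90, 84]
t=21: [90, 41, 49, 91, 41, 48, 91, 41, 48]
t=22: [59, 106, 115, 60, 106, 115, 60, 106, 115]
t=23: [84, 50, 62, 84, 49, 61, 84, 49, 61]
t=24: [67, 113, 97, 68, 114, 98, 68, 114, 98]
t=25: [63, 49, 28, 64, 50, 29, 64, 50, 29]
t=26: [102, 121, 98, 102, 121, 97, 102, 121, 97]
t=27: [26, 51, 20, 25, 50, 19, 25, 50, 19]
t=28: [84, 111, 76, 84, 110, 76, 84, 110, 76]
t=29: [42, 45, 52, 41, 44, 52, 41, 44, 52]
t=30: [127, 131, 131, 126, 130, 130, 126, 130, 130]
t=31: [96, 101, 101, 95, 100, 100, 95, 100, 100]
t=32: [6, 11, 11, 5, 10, 10, 5, 10, 10]
t=33: [22, 29, 29, 21, 27, 27, 21, 27, 27]
t=34: [72, 80, 80, 70, 78, 78, 70, 78, 78]
t=35: [65, 54, 54, 67, 57, 57, 67, 57, 57]
t=36: [103, 116, 116, 99, 113, 113, 99, 113, 113]
t=37: [31, 49, 49, 27, 44, 44, 27, 44, 44]
t=38: [106, 128, 128, 102, 124, 124, 102, 124, 124]
t=39: [50, 79, 79, 45, 73, 73, 45, 73, 73]
t=40: [104, 74, 74, 110, 78, 78, 110, 78, 78]
t=41: [46, 53, 53, 43, 54, 54, 43, 54, 54]
t=42: [131, 129, 129, 129, 127, 127, 129, 127, 127]
t=43: [100, 97, 97, 97, 95, 95, 97, 95, 95]
t=44: [5, 4, 4, 4, 3, 3, 4, 3, 3]
t=45: [12, 11, 11, 11, 10, 10, 11, 10, 10]
t=46: [33, 32, 32, 32, 31, 31, 32, 31, 31]
t=47: [96, 95, 95, 95, 94, 94, 95, 94, 94]
t=48: [2, 3, 3, 3, 4, 4, 3, 4, 4]
t=49: [8, 9, 9, 9, 10, 10, 9, 10, 10]
t=50: [26, 27, 27, 27, 28, 28, 27, 28, 28]
t=51: [80, 81, 81, 81, 82, 82, 81, 82, 82]
t=52: [45, 44, 44, 44, 43, 43, 44, 43, 43]
t=53: [132, 131, 131, 131, 130, 130, 131, 130, 130]
t=54: [105, 104, 104, 104, 103, 103, 104, 103, 103]
t=55: [24, 23, 23, 23, 22, 22, 23, 22, 22]
t=56: [69, 68, 68, 68, 67, 67, 68, 67, 67]
t=57: [83, 84, 84, 84, 85, 85, 84, 85, 85]
t=58: [36, 35, 35, 35, 34, 34, 35, 34, 34]
t=59: [105, 104, 104, 104, 103, 103, 104, 103, 103]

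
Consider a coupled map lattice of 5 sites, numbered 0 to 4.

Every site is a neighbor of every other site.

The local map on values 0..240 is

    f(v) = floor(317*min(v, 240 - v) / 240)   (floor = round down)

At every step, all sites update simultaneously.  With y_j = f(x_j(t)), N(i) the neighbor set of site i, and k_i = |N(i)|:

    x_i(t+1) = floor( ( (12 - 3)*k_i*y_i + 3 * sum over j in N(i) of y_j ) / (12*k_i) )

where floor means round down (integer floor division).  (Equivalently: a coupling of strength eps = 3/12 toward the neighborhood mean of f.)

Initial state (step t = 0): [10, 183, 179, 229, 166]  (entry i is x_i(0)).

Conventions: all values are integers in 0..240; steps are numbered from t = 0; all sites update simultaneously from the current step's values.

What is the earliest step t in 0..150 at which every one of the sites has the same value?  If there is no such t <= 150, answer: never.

Answer: 17
Key observation: Synchronization is absorbing here: once all sites are equal they stay equal, and step 17 is the first all-equal step.

Derivation:
t=0: [10, 183, 179, 229, 166]  (not all equal)
t=1: [26, 69, 72, 27, 84]  (not all equal)
t=2: [46, 85, 88, 46, 98]  (not all equal)
t=3: [71, 106, 109, 71, 118]  (not all equal)
t=4: [102, 135, 137, 102, 145]  (not all equal)
t=5: [133, 136, 135, 133, 127]  (not all equal)
t=6: [141, 138, 139, 141, 146]  (not all equal)
t=7: [130, 132, 132, 130, 125]  (not all equal)
t=8: [145, 142, 142, 145, 149]  (not all equal)
t=9: [125, 127, 127, 125, 121]  (not all equal)
t=10: [151, 149, 149, 151, 155]  (not all equal)
t=11: [117, 119, 119, 117, 113]  (not all equal)
t=12: [154, 156, 156, 154, 150]  (not all equal)
t=13: [112, 110, 110, 112, 116]  (not all equal)
t=14: [147, 145, 145, 147, 151]  (not all equal)
t=15: [122, 124, 124, 122, 118]  (not all equal)
t=16: [154, 153, 153, 154, 154]  (not all equal)
t=17: [113, 113, 113, 113, 113]  (all equal)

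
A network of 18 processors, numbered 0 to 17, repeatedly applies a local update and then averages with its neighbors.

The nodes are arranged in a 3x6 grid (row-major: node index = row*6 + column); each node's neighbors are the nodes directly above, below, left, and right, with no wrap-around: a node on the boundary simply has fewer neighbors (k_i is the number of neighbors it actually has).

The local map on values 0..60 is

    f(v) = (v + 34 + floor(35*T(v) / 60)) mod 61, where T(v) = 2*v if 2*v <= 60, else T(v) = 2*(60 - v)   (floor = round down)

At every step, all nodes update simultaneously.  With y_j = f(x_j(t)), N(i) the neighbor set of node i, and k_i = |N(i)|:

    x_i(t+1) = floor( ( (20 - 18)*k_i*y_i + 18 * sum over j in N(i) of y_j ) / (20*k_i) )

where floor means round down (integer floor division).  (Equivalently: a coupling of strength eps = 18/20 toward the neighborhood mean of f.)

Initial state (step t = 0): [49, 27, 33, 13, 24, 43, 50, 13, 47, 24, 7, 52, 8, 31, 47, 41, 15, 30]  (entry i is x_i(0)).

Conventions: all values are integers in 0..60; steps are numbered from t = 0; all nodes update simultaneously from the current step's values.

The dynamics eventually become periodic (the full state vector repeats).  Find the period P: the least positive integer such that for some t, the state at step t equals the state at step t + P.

Answer: 2
Key observation: The state at step 5, [37, 36, 36, 36, 36, 36, 37, 37, 36, 36, 36, 36, 37, 37, 37, 37, 36, 37], reappears at step 7 — and no state repeats earlier — so the cycle the system enters has period 2.

Derivation:
t=0: [49, 27, 33, 13, 24, 43, 50, 13, 47, 24, 7, 52, 8, 31, 47, 41, 15, 30]
t=1: [32, 24, 23, 26, 28, 30, 29, 30, 25, 29, 24, 40, 37, 29, 35, 23, 37, 21]
t=2: [30, 31, 26, 29, 30, 34, 36, 31, 32, 26, 34, 27, 35, 36, 28, 34, 23, 34]
t=3: [37, 34, 35, 32, 36, 34, 37, 37, 32, 35, 30, 36, 37, 35, 36, 28, 35, 27]
t=4: [36, 36, 37, 37, 37, 37, 36, 36, 36, 36, 37, 35, 36, 36, 35, 36, 34, 36]
t=5: [37, 36, 36, 36, 36, 36, 37, 37, 36, 36, 36, 36, 37, 37, 37, 37, 36, 37]
t=6: [36, 36, 37, 37, 37, 37, 36, 36, 36, 36, 37, 36, 36, 36, 36, 36, 36, 36]
t=7: [37, 36, 36, 36, 36, 36, 37, 37, 36, 36, 36, 36, 37, 37, 37, 37, 36, 37]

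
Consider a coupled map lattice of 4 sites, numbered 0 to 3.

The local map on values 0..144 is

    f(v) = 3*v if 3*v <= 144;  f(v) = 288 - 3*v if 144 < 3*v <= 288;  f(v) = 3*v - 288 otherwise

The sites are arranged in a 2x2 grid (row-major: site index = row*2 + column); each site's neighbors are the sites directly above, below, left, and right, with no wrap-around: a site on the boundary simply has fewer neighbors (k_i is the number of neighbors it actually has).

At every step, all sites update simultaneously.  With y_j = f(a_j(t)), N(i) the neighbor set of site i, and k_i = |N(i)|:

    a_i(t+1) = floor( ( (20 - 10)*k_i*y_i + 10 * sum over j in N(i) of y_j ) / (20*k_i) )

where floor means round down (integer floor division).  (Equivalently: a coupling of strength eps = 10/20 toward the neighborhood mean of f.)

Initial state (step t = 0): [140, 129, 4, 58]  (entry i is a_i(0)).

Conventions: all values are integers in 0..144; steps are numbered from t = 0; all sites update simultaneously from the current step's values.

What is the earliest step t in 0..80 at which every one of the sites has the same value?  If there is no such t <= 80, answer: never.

Answer: 37
Key observation: Synchronization is absorbing here: once all sites are equal they stay equal, and step 37 is the first all-equal step.

Derivation:
t=0: [140, 129, 4, 58]  (not all equal)
t=1: [93, 111, 67, 84]  (not all equal)
t=2: [37, 33, 54, 51]  (not all equal)
t=3: [111, 111, 124, 123]  (not all equal)
t=4: [54, 54, 73, 72]  (not all equal)
t=5: [111, 112, 84, 84]  (not all equal)
t=6: [43, 44, 38, 39]  (not all equal)
t=7: [126, 127, 118, 120]  (not all equal)
t=8: [84, 87, 73, 75]  (not all equal)
t=9: [42, 38, 59, 55]  (not all equal)
t=10: [119, 119, 117, 117]  (not all equal)
t=11: [67, 67, 64, 64]  (not all equal)
t=12: [89, 89, 93, 93]  (not all equal)
t=13: [18, 18, 12, 12]  (not all equal)
t=14: [49, 49, 40, 40]  (not all equal)
t=15: [135, 135, 125, 125]  (not all equal)
t=16: [109, 109, 94, 94]  (not all equal)
t=17: [30, 30, 14, 14]  (not all equal)
t=18: [78, 78, 54, 54]  (not all equal)
t=19: [72, 72, 108, 108]  (not all equal)
t=20: [63, 63, 45, 45]  (not all equal)
t=21: [108, 108, 126, 126]  (not all equal)
t=22: [49, 49, 76, 76]  (not all equal)
t=23: [120, 120, 80, 80]  (not all equal)
t=24: [66, 66, 54, 54]  (not all equal)
t=25: [99, 99, 117, 117]  (not all equal)
t=26: [22, 22, 49, 49]  (not all equal)
t=27: [84, 84, 122, 122]  (not all equal)
t=28: [46, 46, 67, 67]  (not all equal)
t=29: [125, 125, 99, 99]  (not all equal)
t=30: [67, 67, 28, 28]  (not all equal)
t=31: [86, 86, 84, 84]  (not all equal)
t=32: [31, 31, 34, 34]  (not all equal)
t=33: [95, 95, 99, 99]  (not all equal)
t=34: [4, 4, 7, 7]  (not all equal)
t=35: [14, 14, 18, 18]  (not all equal)
t=36: [45, 45, 51, 51]  (not all equal)
t=37: [135, 135, 135, 135]  (all equal)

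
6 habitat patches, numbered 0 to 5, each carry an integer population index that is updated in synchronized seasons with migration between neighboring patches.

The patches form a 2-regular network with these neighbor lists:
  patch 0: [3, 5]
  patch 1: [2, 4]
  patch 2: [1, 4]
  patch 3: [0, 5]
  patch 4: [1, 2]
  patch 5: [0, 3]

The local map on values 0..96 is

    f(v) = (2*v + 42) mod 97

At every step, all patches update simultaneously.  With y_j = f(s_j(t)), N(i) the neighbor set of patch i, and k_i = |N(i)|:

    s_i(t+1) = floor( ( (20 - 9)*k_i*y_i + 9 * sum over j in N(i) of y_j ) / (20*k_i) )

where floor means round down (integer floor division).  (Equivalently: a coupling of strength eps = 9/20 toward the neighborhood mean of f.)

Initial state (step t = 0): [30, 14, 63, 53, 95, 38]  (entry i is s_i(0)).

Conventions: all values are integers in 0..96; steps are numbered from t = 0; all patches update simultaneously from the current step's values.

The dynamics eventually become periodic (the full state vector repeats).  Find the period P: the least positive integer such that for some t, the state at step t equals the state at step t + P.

Simulating step by step:
t=0: [30, 14, 63, 53, 95, 38]
t=1: [18, 63, 63, 33, 52, 24]
t=2: [65, 66, 66, 43, 58, 69]
t=3: [66, 73, 73, 52, 68, 69]
t=4: [72, 88, 88, 62, 85, 74]
t=5: [85, 22, 22, 78, 20, 86]
t=6: [15, 85, 85, 10, 83, 15]
t=7: [69, 17, 17, 66, 15, 69]
t=8: [81, 75, 75, 79, 73, 81]
t=9: [9, 94, 94, 7, 92, 9]
t=10: [59, 35, 35, 57, 33, 59]
t=11: [62, 14, 14, 60, 12, 62]
t=12: [68, 69, 69, 66, 67, 68]
t=13: [80, 82, 82, 78, 80, 80]
t=14: [7, 11, 11, 5, 9, 7]
t=15: [55, 63, 63, 53, 61, 55]
t=16: [54, 70, 70, 52, 68, 54]
t=17: [52, 84, 84, 50, 82, 52]
t=18: [48, 15, 15, 46, 13, 48]
t=19: [40, 71, 71, 38, 69, 40]
t=20: [24, 86, 86, 22, 84, 24]
t=21: [89, 19, 19, 87, 17, 89]
t=22: [25, 79, 79, 23, 77, 25]
t=23: [91, 5, 5, 89, 3, 91]
t=24: [29, 51, 51, 27, 49, 29]
t=25: [23, 46, 46, 54, 44, 23]
t=26: [80, 36, 36, 68, 34, 80]
t=27: [24, 16, 16, 48, 14, 24]
t=28: [78, 73, 73, 63, 71, 78]
t=29: [19, 90, 90, 40, 88, 19]
t=30: [67, 27, 27, 49, 25, 67]
t=31: [70, 95, 95, 59, 93, 70]
t=32: [80, 37, 37, 72, 35, 80]
t=33: [26, 18, 18, 52, 16, 26]
t=34: [83, 77, 77, 69, 75, 83]
t=35: [29, 22, 22, 51, 53, 29]
t=36: [12, 78, 78, 27, 66, 12]
t=37: [72, 20, 20, 82, 44, 72]
t=38: [71, 70, 70, 46, 55, 71]
t=39: [75, 78, 78, 59, 68, 75]
t=40: [87, 21, 21, 77, 46, 87]
t=41: [17, 73, 73, 11, 58, 17]
t=42: [73, 84, 84, 69, 74, 73]
t=43: [89, 33, 33, 86, 58, 89]
t=44: [24, 22, 22, 22, 38, 24]
t=45: [89, 71, 71, 87, 50, 89]
t=46: [25, 77, 77, 23, 63, 25]
t=47: [91, 17, 17, 89, 39, 91]
t=48: [29, 64, 64, 27, 46, 29]
t=49: [23, 64, 64, 54, 53, 23]
t=50: [80, 68, 68, 68, 60, 80]
t=51: [24, 77, 77, 48, 72, 24]
t=52: [78, 21, 21, 63, 49, 78]
t=53: [19, 74, 74, 40, 61, 19]
t=54: [67, 87, 87, 49, 78, 67]
t=55: [70, 17, 17, 59, 12, 70]
t=56: [80, 73, 73, 72, 70, 80]
t=57: [26, 89, 89, 52, 87, 26]
t=58: [83, 25, 25, 69, 23, 83]
t=59: [29, 91, 91, 51, 89, 29]
t=60: [12, 29, 29, 27, 27, 12]
t=61: [72, 23, 23, 82, 54, 72]
t=62: [71, 80, 80, 46, 68, 71]
t=63: [75, 24, 24, 59, 48, 75]
t=64: [87, 78, 78, 77, 63, 87]
t=65: [17, 19, 19, 11, 40, 17]
t=66: [73, 67, 67, 69, 49, 73]
t=67: [89, 70, 70, 86, 59, 89]
t=68: [24, 80, 80, 22, 72, 24]
t=69: [89, 26, 26, 87, 52, 89]
t=70: [25, 83, 83, 23, 69, 25]
t=71: [91, 29, 29, 89, 51, 91]
t=72: [29, 12, 12, 27, 27, 29]
t=73: [23, 72, 72, 54, 82, 23]
t=74: [80, 71, 71, 68, 46, 80]
t=75: [24, 75, 75, 48, 59, 24]
t=76: [78, 87, 87, 63, 77, 78]
t=77: [19, 17, 17, 40, 11, 19]
t=78: [67, 73, 73, 49, 69, 67]
t=79: [70, 89, 89, 59, 86, 70]
t=80: [80, 24, 24, 72, 22, 80]
t=81: [26, 89, 89, 52, 87, 26]

Answer: 24
Key observation: The state at step 57, [26, 89, 89, 52, 87, 26], reappears at step 81 — and no state repeats earlier — so the cycle the system enters has period 24.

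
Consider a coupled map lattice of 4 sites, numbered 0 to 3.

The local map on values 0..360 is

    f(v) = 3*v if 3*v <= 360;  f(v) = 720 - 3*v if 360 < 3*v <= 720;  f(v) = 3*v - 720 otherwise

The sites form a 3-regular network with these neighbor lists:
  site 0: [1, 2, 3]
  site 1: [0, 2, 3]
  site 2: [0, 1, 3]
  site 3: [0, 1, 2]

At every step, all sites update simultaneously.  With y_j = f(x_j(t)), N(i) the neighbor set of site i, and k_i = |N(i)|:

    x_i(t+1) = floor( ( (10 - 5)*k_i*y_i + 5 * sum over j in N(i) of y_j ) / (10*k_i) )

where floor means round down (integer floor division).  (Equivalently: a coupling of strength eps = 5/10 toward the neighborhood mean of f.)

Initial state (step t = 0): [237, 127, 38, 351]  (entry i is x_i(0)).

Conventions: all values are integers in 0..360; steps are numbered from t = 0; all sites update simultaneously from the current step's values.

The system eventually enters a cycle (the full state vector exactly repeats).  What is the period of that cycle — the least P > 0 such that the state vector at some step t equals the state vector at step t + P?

Answer: 4
Key observation: The state at step 37, [260, 248, 253, 248], reappears at step 41 — and no state repeats earlier — so the cycle the system enters has period 4.

Derivation:
t=0: [237, 127, 38, 351]
t=1: [135, 245, 170, 243]
t=2: [196, 96, 161, 94]
t=3: [200, 252, 235, 250]
t=4: [73, 45, 38, 43]
t=5: [172, 144, 137, 142]
t=6: [250, 278, 285, 280]
t=7: [76, 104, 111, 106]
t=8: [274, 302, 309, 304]
t=9: [148, 176, 183, 178]
t=10: [229, 201, 194, 199]
t=11: [79, 107, 114, 109]
t=12: [283, 311, 318, 313]
t=13: [175, 203, 210, 205]
t=14: [148, 120, 113, 118]
t=15: [313, 341, 334, 339]
t=16: [256, 284, 277, 282]
t=17: [85, 113, 106, 111]
t=18: [292, 320, 313, 318]
t=19: [193, 221, 214, 219]
t=20: [103, 75, 82, 77]
t=21: [271, 243, 250, 245]
t=22: [55, 27, 34, 29]
t=23: [127, 99, 106, 101]
t=24: [322, 308, 315, 310]
t=25: [229, 215, 222, 217]
t=26: [49, 63, 56, 61]
t=27: [163, 177, 170, 175]
t=28: [214, 200, 207, 202]
t=29: [94, 108, 101, 106]
t=30: [298, 312, 305, 310]
t=31: [190, 204, 197, 202]
t=32: [133, 119, 126, 121]
t=33: [336, 348, 343, 348]
t=34: [303, 315, 310, 315]
t=35: [204, 216, 211, 216]
t=36: [92, 80, 85, 80]
t=37: [260, 248, 253, 248]
t=38: [44, 32, 37, 32]
t=39: [116, 104, 109, 104]
t=40: [332, 320, 325, 320]
t=41: [260, 248, 253, 248]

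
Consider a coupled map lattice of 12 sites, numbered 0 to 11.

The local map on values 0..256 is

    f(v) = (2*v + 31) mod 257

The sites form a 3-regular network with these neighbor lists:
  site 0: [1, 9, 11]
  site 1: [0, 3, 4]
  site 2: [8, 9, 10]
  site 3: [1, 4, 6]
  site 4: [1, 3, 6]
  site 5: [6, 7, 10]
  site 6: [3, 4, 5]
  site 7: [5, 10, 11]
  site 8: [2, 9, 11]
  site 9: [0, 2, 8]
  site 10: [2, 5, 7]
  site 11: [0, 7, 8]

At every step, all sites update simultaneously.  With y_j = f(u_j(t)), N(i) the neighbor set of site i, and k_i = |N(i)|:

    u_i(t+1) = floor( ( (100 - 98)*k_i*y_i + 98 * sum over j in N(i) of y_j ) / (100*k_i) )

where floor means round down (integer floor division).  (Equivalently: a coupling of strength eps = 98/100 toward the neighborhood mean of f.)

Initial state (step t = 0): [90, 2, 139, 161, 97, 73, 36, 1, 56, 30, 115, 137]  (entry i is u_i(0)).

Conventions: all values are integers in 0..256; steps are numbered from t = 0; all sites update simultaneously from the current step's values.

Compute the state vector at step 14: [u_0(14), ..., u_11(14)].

Simulating step by step:
t=0: [90, 2, 139, 161, 97, 73, 36, 1, 56, 30, 115, 137]
t=1: [61, 174, 78, 120, 80, 49, 164, 75, 65, 134, 85, 127]
t=2: [65, 119, 135, 135, 81, 160, 111, 120, 87, 164, 166, 162]
t=3: [72, 130, 135, 150, 104, 123, 113, 97, 83, 135, 51, 126]
t=4: [37, 160, 123, 90, 40, 117, 108, 62, 41, 136, 97, 195]
t=5: [101, 141, 125, 151, 182, 204, 112, 132, 77, 78, 64, 125]
t=6: [91, 147, 173, 148, 129, 151, 134, 119, 80, 148, 82, 149]
t=7: [72, 104, 151, 47, 59, 82, 58, 112, 89, 172, 71, 137]
t=8: [135, 151, 164, 177, 169, 191, 156, 140, 83, 152, 175, 209]
t=9: [113, 94, 132, 92, 96, 89, 131, 155, 125, 113, 104, 100]
t=10: [147, 147, 86, 160, 157, 121, 212, 223, 88, 20, 112, 39]
t=11: [82, 83, 178, 117, 119, 220, 68, 128, 129, 157, 148, 163]
t=12: [129, 74, 64, 122, 121, 91, 79, 126, 104, 118, 123, 85]
t=13: [128, 25, 91, 125, 126, 81, 84, 142, 125, 140, 130, 101]
t=14: [120, 27, 40, 100, 99, 98, 83, 151, 163, 88, 152, 41]

Answer: [120, 27, 40, 100, 99, 98, 83, 151, 163, 88, 152, 41]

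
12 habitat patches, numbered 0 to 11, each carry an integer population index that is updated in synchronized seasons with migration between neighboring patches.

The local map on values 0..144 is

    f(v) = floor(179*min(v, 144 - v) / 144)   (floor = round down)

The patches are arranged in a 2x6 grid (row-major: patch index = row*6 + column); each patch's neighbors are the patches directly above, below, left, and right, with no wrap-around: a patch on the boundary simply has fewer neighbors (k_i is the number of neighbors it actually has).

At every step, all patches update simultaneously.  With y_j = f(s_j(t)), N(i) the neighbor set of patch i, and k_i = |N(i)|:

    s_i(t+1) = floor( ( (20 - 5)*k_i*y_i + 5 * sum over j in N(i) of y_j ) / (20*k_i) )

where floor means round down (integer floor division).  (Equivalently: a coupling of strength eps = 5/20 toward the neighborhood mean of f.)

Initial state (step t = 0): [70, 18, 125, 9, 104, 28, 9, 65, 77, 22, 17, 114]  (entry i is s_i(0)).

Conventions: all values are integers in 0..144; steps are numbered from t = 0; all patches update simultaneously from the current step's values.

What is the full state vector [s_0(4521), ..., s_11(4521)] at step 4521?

Answer: [88, 82, 71, 69, 69, 69, 88, 82, 71, 69, 69, 69]
Key observation: The state at step 26, [70, 77, 86, 85, 85, 85, 70, 77, 86, 85, 85, 85], reappears at step 30: the system is in a cycle of period 4 from step 26 on.  Therefore the state at step 4521 equals the state at step 26 + ((4521 - 26) mod 4) = 29, which is [88, 82, 71, 69, 69, 69, 88, 82, 71, 69, 69, 69].

Derivation:
t=0: [70, 18, 125, 9, 104, 28, 9, 65, 77, 22, 17, 114]
t=1: [69, 32, 26, 16, 42, 36, 29, 69, 73, 29, 25, 34]
t=2: [73, 46, 36, 24, 46, 44, 48, 77, 78, 38, 34, 40]
t=3: [80, 60, 47, 34, 53, 53, 65, 78, 76, 48, 44, 48]
t=4: [78, 73, 60, 46, 62, 64, 80, 81, 79, 59, 55, 59]
t=5: [82, 85, 74, 61, 74, 78, 79, 79, 78, 71, 69, 73]
t=6: [76, 75, 84, 78, 85, 83, 79, 79, 82, 86, 85, 86]
t=7: [83, 83, 75, 79, 73, 74, 80, 80, 76, 73, 72, 72]
t=8: [75, 76, 83, 81, 87, 87, 78, 79, 84, 87, 88, 88]
t=9: [84, 83, 75, 76, 70, 69, 82, 80, 74, 70, 69, 69]
t=10: [74, 76, 84, 84, 86, 85, 76, 79, 86, 86, 85, 85]
t=11: [86, 83, 74, 73, 72, 72, 83, 80, 72, 72, 72, 73]
t=12: [72, 76, 86, 88, 88, 88, 75, 79, 88, 88, 88, 88]
t=13: [87, 83, 72, 69, 69, 69, 84, 79, 70, 69, 69, 69]
t=14: [71, 76, 87, 85, 85, 85, 74, 79, 86, 85, 85, 85]
t=15: [87, 82, 71, 72, 73, 73, 86, 80, 72, 72, 73, 73]
t=16: [71, 77, 87, 88, 88, 88, 72, 79, 88, 88, 88, 88]
t=17: [87, 82, 70, 69, 69, 69, 87, 80, 70, 69, 69, 69]
t=18: [70, 77, 86, 85, 85, 85, 71, 78, 86, 85, 85, 85]
t=19: [86, 82, 73, 72, 73, 73, 87, 81, 72, 72, 73, 73]
t=20: [72, 77, 87, 88, 88, 88, 71, 78, 88, 88, 88, 88]
t=21: [88, 82, 70, 69, 69, 69, 87, 81, 70, 69, 69, 69]
t=22: [70, 77, 86, 85, 85, 85, 70, 78, 86, 85, 85, 85]
t=23: [86, 82, 73, 72, 73, 73, 86, 81, 72, 72, 73, 73]
t=24: [72, 77, 87, 88, 88, 88, 72, 78, 88, 88, 88, 88]
t=25: [88, 82, 70, 69, 69, 69, 88, 81, 70, 69, 69, 69]
t=26: [70, 77, 86, 85, 85, 85, 70, 77, 86, 85, 85, 85]
t=27: [86, 82, 73, 72, 73, 73, 86, 82, 73, 72, 73, 73]
t=28: [72, 77, 87, 88, 88, 88, 72, 77, 87, 88, 88, 88]
t=29: [88, 82, 71, 69, 69, 69, 88, 82, 71, 69, 69, 69]
t=30: [70, 77, 86, 85, 85, 85, 70, 77, 86, 85, 85, 85]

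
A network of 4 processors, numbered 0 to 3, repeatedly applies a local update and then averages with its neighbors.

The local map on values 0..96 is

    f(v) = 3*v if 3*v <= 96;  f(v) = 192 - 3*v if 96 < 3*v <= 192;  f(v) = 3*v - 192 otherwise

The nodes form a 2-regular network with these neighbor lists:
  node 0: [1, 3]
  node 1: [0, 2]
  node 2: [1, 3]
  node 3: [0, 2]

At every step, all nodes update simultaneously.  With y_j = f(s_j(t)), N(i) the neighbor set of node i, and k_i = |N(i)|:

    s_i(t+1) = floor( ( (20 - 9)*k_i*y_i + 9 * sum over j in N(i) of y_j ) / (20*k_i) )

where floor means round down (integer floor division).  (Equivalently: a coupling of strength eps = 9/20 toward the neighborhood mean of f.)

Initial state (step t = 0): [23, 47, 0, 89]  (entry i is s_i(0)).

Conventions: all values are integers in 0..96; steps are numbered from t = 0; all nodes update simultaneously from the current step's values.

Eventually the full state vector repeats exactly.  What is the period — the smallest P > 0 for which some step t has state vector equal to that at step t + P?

Simulating step by step:
t=0: [23, 47, 0, 89]
t=1: [66, 43, 28, 56]
t=2: [22, 54, 65, 33]
t=3: [63, 32, 29, 66]
t=4: [24, 73, 70, 23]
t=5: [61, 35, 31, 58]
t=6: [28, 70, 74, 32]
t=7: [71, 35, 42, 78]
t=8: [40, 67, 65, 42]
t=9: [56, 21, 18, 53]
t=10: [34, 52, 51, 35]
t=11: [77, 48, 49, 76]
t=12: [40, 45, 43, 38]
t=13: [69, 61, 65, 73]
t=14: [16, 9, 9, 18]
t=15: [44, 31, 33, 46]
t=16: [66, 85, 84, 64]
t=17: [17, 49, 47, 14]
t=18: [47, 47, 47, 46]
t=19: [51, 51, 51, 52]
t=20: [38, 39, 38, 37]
t=21: [78, 76, 78, 79]
t=22: [41, 38, 41, 43]
t=23: [69, 73, 69, 65]
t=24: [15, 21, 15, 8]
t=25: [44, 54, 44, 33]
t=26: [60, 43, 60, 78]
t=27: [30, 40, 30, 28]
t=28: [84, 80, 84, 86]
t=29: [58, 53, 58, 63]
t=30: [18, 26, 18, 9]
t=31: [53, 67, 53, 39]
t=32: [37, 19, 37, 56]
t=33: [62, 67, 62, 49]
t=34: [15, 7, 15, 27]
t=35: [47, 31, 47, 64]
t=36: [48, 74, 48, 22]
t=37: [48, 38, 48, 57]
t=38: [48, 64, 48, 33]
t=39: [47, 21, 47, 72]
t=40: [47, 57, 47, 36]
t=41: [51, 34, 51, 69]
t=42: [45, 67, 45, 25]
t=43: [50, 30, 50, 66]
t=44: [44, 68, 44, 22]
t=45: [50, 33, 50, 63]
t=46: [44, 70, 44, 20]
t=47: [50, 36, 50, 60]
t=48: [44, 65, 44, 25]
t=49: [50, 28, 50, 68]
t=50: [44, 65, 44, 25]

Answer: 2
Key observation: The state at step 48, [44, 65, 44, 25], reappears at step 50 — and no state repeats earlier — so the cycle the system enters has period 2.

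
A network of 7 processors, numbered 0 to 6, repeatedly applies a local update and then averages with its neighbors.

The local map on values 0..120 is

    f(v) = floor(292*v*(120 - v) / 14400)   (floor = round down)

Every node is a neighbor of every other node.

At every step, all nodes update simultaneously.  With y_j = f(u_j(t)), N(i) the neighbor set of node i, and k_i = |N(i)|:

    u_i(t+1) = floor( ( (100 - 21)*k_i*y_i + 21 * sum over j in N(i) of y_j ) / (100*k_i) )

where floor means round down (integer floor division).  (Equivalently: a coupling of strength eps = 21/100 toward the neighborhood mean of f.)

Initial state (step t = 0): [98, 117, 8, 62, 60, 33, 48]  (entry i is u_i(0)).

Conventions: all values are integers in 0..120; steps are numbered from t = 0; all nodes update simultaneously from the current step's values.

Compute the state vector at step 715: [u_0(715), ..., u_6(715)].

Simulating step by step:
t=0: [98, 117, 8, 62, 60, 33, 48]
t=1: [44, 17, 25, 66, 67, 55, 64]
t=2: [65, 41, 51, 69, 69, 69, 69]
t=3: [71, 66, 70, 70, 70, 70, 70]
t=4: [70, 71, 70, 70, 70, 70, 70]
t=5: [70, 70, 70, 70, 70, 70, 70]
t=6: [70, 70, 70, 70, 70, 70, 70]

Answer: [70, 70, 70, 70, 70, 70, 70]
Key observation: The state at step 5, [70, 70, 70, 70, 70, 70, 70], reappears at step 6: the system is in a cycle of period 1 from step 5 on.  Therefore the state at step 715 equals the state at step 5 + ((715 - 5) mod 1) = 5, which is [70, 70, 70, 70, 70, 70, 70].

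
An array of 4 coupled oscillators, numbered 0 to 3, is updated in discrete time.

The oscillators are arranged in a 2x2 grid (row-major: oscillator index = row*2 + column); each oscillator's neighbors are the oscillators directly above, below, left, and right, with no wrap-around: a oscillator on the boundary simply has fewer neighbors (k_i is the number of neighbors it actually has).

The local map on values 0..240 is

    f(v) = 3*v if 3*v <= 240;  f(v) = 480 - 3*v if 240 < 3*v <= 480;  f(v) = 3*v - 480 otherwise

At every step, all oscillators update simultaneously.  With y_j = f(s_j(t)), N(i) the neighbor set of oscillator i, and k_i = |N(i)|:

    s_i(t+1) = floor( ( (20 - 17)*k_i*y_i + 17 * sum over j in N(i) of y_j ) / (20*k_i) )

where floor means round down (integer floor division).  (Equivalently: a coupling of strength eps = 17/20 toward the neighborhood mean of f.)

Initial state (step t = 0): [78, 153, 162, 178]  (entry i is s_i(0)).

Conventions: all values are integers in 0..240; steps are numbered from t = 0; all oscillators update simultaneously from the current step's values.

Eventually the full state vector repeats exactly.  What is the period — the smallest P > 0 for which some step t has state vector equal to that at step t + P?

Answer: 8
Key observation: The state at step 51, [147, 147, 147, 147], reappears at step 59 — and no state repeats earlier — so the cycle the system enters has period 8.

Derivation:
t=0: [78, 153, 162, 178]
t=1: [46, 125, 123, 19]
t=2: [112, 98, 99, 100]
t=3: [178, 165, 165, 183]
t=4: [20, 54, 54, 23]
t=5: [146, 79, 79, 148]
t=6: [207, 68, 68, 206]
t=7: [194, 149, 149, 194]
t=8: [43, 91, 91, 43]
t=9: [195, 140, 140, 195]
t=10: [66, 98, 98, 66]
t=11: [187, 196, 196, 187]
t=12: [103, 85, 85, 103]
t=13: [216, 179, 179, 216]
t=14: [73, 151, 151, 73]
t=15: [55, 190, 190, 55]
t=16: [101, 153, 153, 101]
t=17: [44, 153, 153, 44]
t=18: [37, 115, 115, 37]
t=19: [131, 114, 114, 131]
t=20: [130, 94, 94, 130]
t=21: [181, 106, 106, 181]
t=22: [147, 77, 77, 147]
t=23: [202, 67, 67, 202]
t=24: [189, 137, 137, 189]
t=25: [71, 84, 84, 71]
t=26: [225, 215, 215, 225]
t=27: [169, 190, 190, 169]
t=28: [80, 36, 36, 80]
t=29: [127, 220, 220, 127]
t=30: [167, 111, 111, 167]
t=31: [128, 39, 39, 128]
t=32: [113, 99, 99, 113]
t=33: [176, 147, 147, 176]
t=34: [40, 46, 46, 40]
t=35: [135, 122, 122, 135]
t=36: [108, 80, 80, 108]
t=37: [227, 168, 168, 227]
t=38: [50, 174, 174, 50]
t=39: [58, 133, 133, 58]
t=40: [94, 160, 160, 94]
t=41: [29, 168, 168, 29]
t=42: [33, 77, 77, 33]
t=43: [211, 118, 118, 211]
t=44: [130, 148, 148, 130]
t=45: [44, 81, 81, 44]
t=46: [221, 147, 147, 221]
t=47: [60, 161, 161, 60]
t=48: [29, 153, 153, 29]
t=49: [30, 77, 77, 30]
t=50: [209, 111, 111, 209]
t=51: [147, 147, 147, 147]
t=52: [39, 39, 39, 39]
t=53: [117, 117, 117, 117]
t=54: [129, 129, 129, 129]
t=55: [93, 93, 93, 93]
t=56: [201, 201, 201, 201]
t=57: [123, 123, 123, 123]
t=58: [111, 111, 111, 111]
t=59: [147, 147, 147, 147]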